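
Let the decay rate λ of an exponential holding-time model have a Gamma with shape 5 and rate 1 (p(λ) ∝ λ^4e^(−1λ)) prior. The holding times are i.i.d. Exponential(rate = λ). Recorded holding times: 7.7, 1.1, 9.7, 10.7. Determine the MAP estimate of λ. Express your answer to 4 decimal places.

λ̂_MAP = 0.2649

The Exponential(rate=λ) likelihood is ∝ λ^n e^(−λΣtᵢ). Here n = 4 and Σtᵢ = 7.7 + 1.1 + 9.7 + 10.7 = 29.2.
Posterior ∝ λ^4e^(−1λ) · λ^4e^(−29.2λ) = λ^8e^(−30.2λ), i.e. Gamma(9, 30.2).
Mode = (a−1)/b = 8/30.2 ≈ 0.2649.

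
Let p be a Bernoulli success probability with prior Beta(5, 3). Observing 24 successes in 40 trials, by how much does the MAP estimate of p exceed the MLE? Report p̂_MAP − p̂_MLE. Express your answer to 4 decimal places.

Posterior is Beta(29, 19); MAP = (29−1)/(48−2) = 28/46 ≈ 0.60870.
MLE ignores the prior: p̂_MLE = k/n = 24/40 ≈ 0.60000.
Difference = 28/46 − 24/40 = 1/115 ≈ 0.0087.

MAP − MLE = 0.0087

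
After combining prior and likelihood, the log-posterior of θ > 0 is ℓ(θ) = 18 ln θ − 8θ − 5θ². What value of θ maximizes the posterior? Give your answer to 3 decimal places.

θ̂_MAP = 1.000

ℓ'(θ) = 18/θ − 8 − 10θ. Setting this to zero and multiplying by θ: 10θ² + 8θ − 18 = 0.
θ = (−8 + √(8² + 4·10·18)) / (2·10) = (−8 + √784) / 20 = (−8 + 28)/20 = 1.
ℓ''(θ) = −18/θ² − 10 < 0, confirming a maximum.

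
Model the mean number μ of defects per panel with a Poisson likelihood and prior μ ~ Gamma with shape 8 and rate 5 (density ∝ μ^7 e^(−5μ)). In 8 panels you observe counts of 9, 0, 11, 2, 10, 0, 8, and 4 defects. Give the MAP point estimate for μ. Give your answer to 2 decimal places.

μ̂_MAP = 3.92

Σxᵢ = 9+0+11+2+10+0+8+4 = 44, with n = 8.
Posterior ∝ μ^7e^(−5μ) · μ^44e^(−8μ) = μ^51e^(−13μ), i.e. Gamma(shape=52, rate=13).
The mode of a Gamma(a, b) with a ≥ 1 (shape–rate) is (a−1)/b = 51/13 ≈ 3.92.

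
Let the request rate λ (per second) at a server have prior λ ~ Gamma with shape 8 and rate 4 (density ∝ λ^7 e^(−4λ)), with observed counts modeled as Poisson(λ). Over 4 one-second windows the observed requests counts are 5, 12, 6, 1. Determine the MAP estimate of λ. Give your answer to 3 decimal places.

λ̂_MAP = 3.875

Σxᵢ = 5+12+6+1 = 24, with n = 4.
Posterior ∝ λ^7e^(−4λ) · λ^24e^(−4λ) = λ^31e^(−8λ), i.e. Gamma(shape=32, rate=8).
The mode of a Gamma(a, b) with a ≥ 1 (shape–rate) is (a−1)/b = 31/8 ≈ 3.875.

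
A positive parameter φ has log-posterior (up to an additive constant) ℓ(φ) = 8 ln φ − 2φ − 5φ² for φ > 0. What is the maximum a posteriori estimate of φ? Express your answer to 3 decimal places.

ℓ'(φ) = 8/φ − 2 − 10φ. Setting this to zero and multiplying by φ: 10φ² + 2φ − 8 = 0.
φ = (−2 + √(2² + 4·10·8)) / (2·10) = (−2 + √324) / 20 = (−2 + 18)/20 = 4/5.
ℓ''(φ) = −8/φ² − 10 < 0, confirming a maximum.

φ̂_MAP = 0.800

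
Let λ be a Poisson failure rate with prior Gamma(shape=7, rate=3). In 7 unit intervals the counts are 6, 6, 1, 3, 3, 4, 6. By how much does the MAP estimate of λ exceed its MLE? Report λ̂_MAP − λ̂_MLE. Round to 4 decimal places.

MAP − MLE = -0.6429

Σxᵢ = 29. Posterior is Gamma(36, 10); MAP = (36−1)/10 = 35/10 ≈ 3.50000.
MLE = x̄ = 29/7 ≈ 4.14286.
Difference = 35/10 − 29/7 = -9/14 ≈ -0.6429.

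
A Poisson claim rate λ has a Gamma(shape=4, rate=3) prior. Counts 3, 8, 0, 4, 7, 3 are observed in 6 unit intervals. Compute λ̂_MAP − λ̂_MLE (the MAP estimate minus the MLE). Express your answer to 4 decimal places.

MAP − MLE = -1.0556

Σxᵢ = 25. Posterior is Gamma(29, 9); MAP = (29−1)/9 = 28/9 ≈ 3.11111.
MLE = x̄ = 25/6 ≈ 4.16667.
Difference = 28/9 − 25/6 = -19/18 ≈ -1.0556.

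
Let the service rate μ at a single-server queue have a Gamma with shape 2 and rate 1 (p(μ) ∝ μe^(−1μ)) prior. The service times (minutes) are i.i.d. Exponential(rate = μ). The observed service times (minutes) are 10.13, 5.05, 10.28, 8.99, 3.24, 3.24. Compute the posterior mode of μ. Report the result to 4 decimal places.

The Exponential(rate=μ) likelihood is ∝ μ^n e^(−μΣtᵢ). Here n = 6 and Σtᵢ = 10.13 + 5.05 + 10.28 + 8.99 + 3.24 + 3.24 = 40.93.
Posterior ∝ μe^(−1μ) · μ^6e^(−40.93μ) = μ^7e^(−41.93μ), i.e. Gamma(8, 41.93).
Mode = (a−1)/b = 7/41.93 ≈ 0.1669.

μ̂_MAP = 0.1669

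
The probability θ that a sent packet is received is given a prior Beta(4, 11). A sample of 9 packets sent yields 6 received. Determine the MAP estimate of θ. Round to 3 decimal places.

θ̂_MAP = 0.409

Prior: Beta(4, 11).
Data: 6 successes in 9 trials. The binomial likelihood contributes θ^6(1−θ)^3, so the posterior is Beta(4+6, 11+3) = Beta(10, 14).
For Beta(a, b) with a, b > 1 the mode is (a−1)/(a+b−2) = 9/22 ≈ 0.409.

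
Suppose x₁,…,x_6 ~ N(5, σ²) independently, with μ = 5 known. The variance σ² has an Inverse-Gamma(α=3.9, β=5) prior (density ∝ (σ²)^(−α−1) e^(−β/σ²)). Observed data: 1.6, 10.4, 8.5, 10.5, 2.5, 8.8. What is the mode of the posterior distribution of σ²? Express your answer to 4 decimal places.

Sum of squared deviations about the known mean: SS = (1.6−5)² + (10.4−5)² + (8.5−5)² + (10.5−5)² + (2.5−5)² + (8.8−5)² = 103.91.
The Normal likelihood contributes (σ²)^(−n/2) exp(−SS/(2σ²)), so the posterior is Inverse-Gamma(α + n/2, β + SS/2) = Inverse-Gamma(6.9, 56.955).
The mode of Inverse-Gamma(a, b) is b/(a+1) = 56.955/7.9 ≈ 7.2095.

σ̂²_MAP = 7.2095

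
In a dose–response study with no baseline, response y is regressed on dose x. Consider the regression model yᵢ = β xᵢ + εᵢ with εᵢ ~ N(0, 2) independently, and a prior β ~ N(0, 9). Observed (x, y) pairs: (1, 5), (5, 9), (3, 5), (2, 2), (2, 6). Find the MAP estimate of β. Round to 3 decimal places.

β̂_MAP = 1.874

log p(β | y) = −Σ(yᵢ − βxᵢ)²/(2·2) − β²/(2·9) + const.
Setting the derivative to zero: Σxᵢ(yᵢ − βxᵢ)/2 − β/9 = 0, so β = Σxᵢyᵢ / (Σxᵢ² + σ²/τ²).
Σxᵢyᵢ = 1·5 + 5·9 + 3·5 + 2·2 + 2·6 = 81; Σxᵢ² = 43; σ²/τ² = 2/9.
β̂_MAP = 81 / (43 + 2/9) = 81/(389/9) = 729/389 ≈ 1.874.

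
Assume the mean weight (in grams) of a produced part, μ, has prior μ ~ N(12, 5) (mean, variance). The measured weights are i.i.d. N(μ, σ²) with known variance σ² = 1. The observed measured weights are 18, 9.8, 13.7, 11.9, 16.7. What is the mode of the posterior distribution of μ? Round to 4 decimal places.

n = 5; x̄ = (18 + 9.8 + 13.7 + 11.9 + 16.7)/5 = 70.1/5 = 14.02.
For a Normal prior and Normal likelihood with known variance, the posterior is Normal; its mode equals its mean, the precision-weighted average.
Prior precision 1/σ₀² = 1/5 = 0.2; data precision n/σ² = 5/1 = 5.
μ̂ = (0.2·12 + 5·14.02) / (0.2 + 5) = 72.5/5.2 = 725/52 ≈ 13.9423.

μ̂_MAP = 13.9423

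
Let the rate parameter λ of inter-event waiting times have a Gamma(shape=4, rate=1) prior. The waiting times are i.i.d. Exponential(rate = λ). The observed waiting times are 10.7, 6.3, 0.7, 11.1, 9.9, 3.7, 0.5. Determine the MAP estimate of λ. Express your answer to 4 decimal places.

λ̂_MAP = 0.2278

The Exponential(rate=λ) likelihood is ∝ λ^n e^(−λΣtᵢ). Here n = 7 and Σtᵢ = 10.7 + 6.3 + 0.7 + 11.1 + 9.9 + 3.7 + 0.5 = 42.9.
Posterior ∝ λ^3e^(−1λ) · λ^7e^(−42.9λ) = λ^10e^(−43.9λ), i.e. Gamma(11, 43.9).
Mode = (a−1)/b = 10/43.9 ≈ 0.2278.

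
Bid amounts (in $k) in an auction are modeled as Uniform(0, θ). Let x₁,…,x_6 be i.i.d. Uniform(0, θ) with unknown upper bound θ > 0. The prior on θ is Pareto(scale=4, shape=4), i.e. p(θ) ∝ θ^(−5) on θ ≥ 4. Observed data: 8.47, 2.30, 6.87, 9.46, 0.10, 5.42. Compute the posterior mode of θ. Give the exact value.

θ̂_MAP = 9.46

The Uniform(0, θ) likelihood is θ^(−n) for θ ≥ max(xᵢ), zero otherwise. Here max(xᵢ) = 9.46.
Posterior ∝ θ^(−5) · θ^(−6) = θ^(−11) on θ ≥ max(4, 9.46) = 9.46.
This density is strictly decreasing in θ, so the posterior mode lies at the lower boundary of the support.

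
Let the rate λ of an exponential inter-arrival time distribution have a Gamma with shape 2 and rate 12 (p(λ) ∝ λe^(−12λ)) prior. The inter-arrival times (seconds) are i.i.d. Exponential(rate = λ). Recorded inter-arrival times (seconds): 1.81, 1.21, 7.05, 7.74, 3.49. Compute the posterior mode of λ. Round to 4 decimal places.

λ̂_MAP = 0.1802

The Exponential(rate=λ) likelihood is ∝ λ^n e^(−λΣtᵢ). Here n = 5 and Σtᵢ = 1.81 + 1.21 + 7.05 + 7.74 + 3.49 = 21.30.
Posterior ∝ λe^(−12λ) · λ^5e^(−21.30λ) = λ^6e^(−33.30λ), i.e. Gamma(7, 33.30).
Mode = (a−1)/b = 6/33.30 ≈ 0.1802.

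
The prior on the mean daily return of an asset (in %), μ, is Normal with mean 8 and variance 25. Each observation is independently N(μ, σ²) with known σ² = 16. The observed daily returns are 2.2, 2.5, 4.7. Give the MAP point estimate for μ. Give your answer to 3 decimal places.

μ̂_MAP = 3.989

n = 3; x̄ = (2.2 + 2.5 + 4.7)/3 = 9.4/3 = 47/15 ≈ 3.1333.
For a Normal prior and Normal likelihood with known variance, the posterior is Normal; its mode equals its mean, the precision-weighted average.
Prior precision 1/σ₀² = 1/25 = 0.04; data precision n/σ² = 3/16 = 0.1875.
μ̂ = (0.04·8 + 0.1875·(47/15)) / (0.04 + 0.1875) = 0.9075/0.2275 = 363/91 ≈ 3.989.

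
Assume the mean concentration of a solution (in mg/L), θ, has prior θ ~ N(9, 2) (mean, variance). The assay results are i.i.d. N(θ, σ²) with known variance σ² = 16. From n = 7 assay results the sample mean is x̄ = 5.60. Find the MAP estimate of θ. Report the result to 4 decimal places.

n = 7, x̄ = 5.60.
For a Normal prior and Normal likelihood with known variance, the posterior is Normal; its mode equals its mean, the precision-weighted average.
Prior precision 1/σ₀² = 1/2 = 0.5; data precision n/σ² = 7/16 = 0.4375.
θ̂ = (0.5·9 + 0.4375·5.6) / (0.5 + 0.4375) = 6.95/0.9375 = 556/75 ≈ 7.4133.

θ̂_MAP = 7.4133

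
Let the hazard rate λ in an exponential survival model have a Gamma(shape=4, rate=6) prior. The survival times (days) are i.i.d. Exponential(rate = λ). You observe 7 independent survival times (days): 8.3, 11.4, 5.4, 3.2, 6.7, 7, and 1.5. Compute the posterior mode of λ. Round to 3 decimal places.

λ̂_MAP = 0.202

The Exponential(rate=λ) likelihood is ∝ λ^n e^(−λΣtᵢ). Here n = 7 and Σtᵢ = 8.3 + 11.4 + 5.4 + 3.2 + 6.7 + 7 + 1.5 = 43.5.
Posterior ∝ λ^3e^(−6λ) · λ^7e^(−43.5λ) = λ^10e^(−49.5λ), i.e. Gamma(11, 49.5).
Mode = (a−1)/b = 10/49.5 ≈ 0.202.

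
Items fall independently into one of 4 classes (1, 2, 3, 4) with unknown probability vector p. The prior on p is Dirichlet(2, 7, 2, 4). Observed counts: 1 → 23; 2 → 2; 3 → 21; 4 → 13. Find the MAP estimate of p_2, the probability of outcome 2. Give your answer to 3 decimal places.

MAP estimate: 0.114

The posterior is Dirichlet(αᵢ + nᵢ) = Dirichlet(25, 9, 23, 17).
For a Dirichlet(a₁,…,a_K) with all aᵢ > 1, the mode has j-th component (aⱼ − 1)/(Σaᵢ − K).
Here Σaᵢ = 74 and K = 4, so p_2 = (9 − 1)/(74 − 4) = 8/70 ≈ 0.114.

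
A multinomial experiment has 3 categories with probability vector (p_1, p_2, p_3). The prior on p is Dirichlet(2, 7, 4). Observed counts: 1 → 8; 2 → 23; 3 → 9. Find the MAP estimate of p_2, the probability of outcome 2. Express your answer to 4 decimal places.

MAP estimate: 0.5800

The posterior is Dirichlet(αᵢ + nᵢ) = Dirichlet(10, 30, 13).
For a Dirichlet(a₁,…,a_K) with all aᵢ > 1, the mode has j-th component (aⱼ − 1)/(Σaᵢ − K).
Here Σaᵢ = 53 and K = 3, so p_2 = (30 − 1)/(53 − 3) = 29/50 ≈ 0.5800.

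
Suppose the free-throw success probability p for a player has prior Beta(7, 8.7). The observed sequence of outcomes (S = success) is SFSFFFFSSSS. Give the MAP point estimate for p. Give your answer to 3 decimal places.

p̂_MAP = 0.486

Prior: Beta(7, 8.7).
Data: 6 successes in 11 trials (from the sequence). The binomial likelihood contributes p^6(1−p)^5, so the posterior is Beta(7+6, 8.7+5) = Beta(13, 13.7).
For Beta(a, b) with a, b > 1 the mode is (a−1)/(a+b−2) = 12/24.7 ≈ 0.486.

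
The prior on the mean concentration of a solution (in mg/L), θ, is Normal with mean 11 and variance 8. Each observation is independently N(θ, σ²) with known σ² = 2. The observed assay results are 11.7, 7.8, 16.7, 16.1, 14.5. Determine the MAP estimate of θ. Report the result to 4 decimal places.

n = 5; x̄ = (11.7 + 7.8 + 16.7 + 16.1 + 14.5)/5 = 66.8/5 = 13.36.
For a Normal prior and Normal likelihood with known variance, the posterior is Normal; its mode equals its mean, the precision-weighted average.
Prior precision 1/σ₀² = 1/8 = 0.125; data precision n/σ² = 5/2 = 2.5.
θ̂ = (0.125·11 + 2.5·13.36) / (0.125 + 2.5) = 34.775/2.625 = 1391/105 ≈ 13.2476.

θ̂_MAP = 13.2476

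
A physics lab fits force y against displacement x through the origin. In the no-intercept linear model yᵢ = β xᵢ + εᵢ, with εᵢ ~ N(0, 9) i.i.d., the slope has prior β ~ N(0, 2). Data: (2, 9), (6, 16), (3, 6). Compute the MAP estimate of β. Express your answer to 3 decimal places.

log p(β | y) = −Σ(yᵢ − βxᵢ)²/(2·9) − β²/(2·2) + const.
Setting the derivative to zero: Σxᵢ(yᵢ − βxᵢ)/9 − β/2 = 0, so β = Σxᵢyᵢ / (Σxᵢ² + σ²/τ²).
Σxᵢyᵢ = 2·9 + 6·16 + 3·6 = 132; Σxᵢ² = 49; σ²/τ² = 4.5.
β̂_MAP = 132 / (49 + 4.5) = 132/53.5 ≈ 2.467.

β̂_MAP = 2.467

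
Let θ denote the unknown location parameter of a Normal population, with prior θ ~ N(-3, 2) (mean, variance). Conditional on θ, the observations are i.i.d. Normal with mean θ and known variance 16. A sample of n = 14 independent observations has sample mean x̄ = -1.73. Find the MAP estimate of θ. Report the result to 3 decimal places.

θ̂_MAP = -2.192

n = 14, x̄ = -1.73.
For a Normal prior and Normal likelihood with known variance, the posterior is Normal; its mode equals its mean, the precision-weighted average.
Prior precision 1/σ₀² = 1/2 = 0.5; data precision n/σ² = 14/16 = 0.875.
θ̂ = (0.5·(-3) + 0.875·(-1.73)) / (0.5 + 0.875) = (-3.01375)/1.375 = -2411/1100 ≈ -2.192.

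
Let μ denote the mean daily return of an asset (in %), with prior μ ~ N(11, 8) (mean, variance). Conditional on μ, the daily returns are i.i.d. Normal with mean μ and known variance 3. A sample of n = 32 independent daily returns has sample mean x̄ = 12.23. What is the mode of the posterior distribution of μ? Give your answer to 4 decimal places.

n = 32, x̄ = 12.23.
For a Normal prior and Normal likelihood with known variance, the posterior is Normal; its mode equals its mean, the precision-weighted average.
Prior precision 1/σ₀² = 1/8 = 0.125; data precision n/σ² = 32/3.
μ̂ = (0.125·11 + (32/3)·12.23) / (0.125 + 32/3) = (79097/600)/(259/24) = 79097/6475 ≈ 12.2158.

μ̂_MAP = 12.2158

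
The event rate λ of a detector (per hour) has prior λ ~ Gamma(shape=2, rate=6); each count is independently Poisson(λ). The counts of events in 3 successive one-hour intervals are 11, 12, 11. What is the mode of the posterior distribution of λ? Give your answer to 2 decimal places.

λ̂_MAP = 3.89

Σxᵢ = 11+12+11 = 34, with n = 3.
Posterior ∝ λe^(−6λ) · λ^34e^(−3λ) = λ^35e^(−9λ), i.e. Gamma(shape=36, rate=9).
The mode of a Gamma(a, b) with a ≥ 1 (shape–rate) is (a−1)/b = 35/9 ≈ 3.89.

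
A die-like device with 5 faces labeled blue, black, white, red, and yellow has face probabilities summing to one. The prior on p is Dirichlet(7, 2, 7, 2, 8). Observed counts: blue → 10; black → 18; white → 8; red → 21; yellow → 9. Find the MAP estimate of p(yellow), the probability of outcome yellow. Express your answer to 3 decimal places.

MAP estimate of p(yellow) = 0.184

The posterior is Dirichlet(αᵢ + nᵢ) = Dirichlet(17, 20, 15, 23, 17).
For a Dirichlet(a₁,…,a_K) with all aᵢ > 1, the mode has j-th component (aⱼ − 1)/(Σaᵢ − K).
Here Σaᵢ = 92 and K = 5, so p(yellow) = (17 − 1)/(92 − 5) = 16/87 ≈ 0.184.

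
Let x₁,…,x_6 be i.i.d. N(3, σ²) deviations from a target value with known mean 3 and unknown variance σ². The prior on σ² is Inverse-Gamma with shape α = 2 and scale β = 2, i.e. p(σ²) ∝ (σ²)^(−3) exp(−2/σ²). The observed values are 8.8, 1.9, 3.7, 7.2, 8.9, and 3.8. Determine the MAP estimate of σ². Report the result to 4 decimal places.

σ̂²_MAP = 7.7025

Sum of squared deviations about the known mean: SS = (8.8−3)² + (1.9−3)² + (3.7−3)² + (7.2−3)² + (8.9−3)² + (3.8−3)² = 88.43.
The Normal likelihood contributes (σ²)^(−n/2) exp(−SS/(2σ²)), so the posterior is Inverse-Gamma(α + n/2, β + SS/2) = Inverse-Gamma(5, 46.215).
The mode of Inverse-Gamma(a, b) is b/(a+1) = 46.215/6 ≈ 7.7025.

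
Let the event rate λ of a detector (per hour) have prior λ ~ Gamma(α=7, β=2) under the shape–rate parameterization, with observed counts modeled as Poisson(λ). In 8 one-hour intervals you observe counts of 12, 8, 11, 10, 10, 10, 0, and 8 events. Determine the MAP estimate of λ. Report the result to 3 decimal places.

Σxᵢ = 12+8+11+10+10+10+0+8 = 69, with n = 8.
Posterior ∝ λ^6e^(−2λ) · λ^69e^(−8λ) = λ^75e^(−10λ), i.e. Gamma(shape=76, rate=10).
The mode of a Gamma(a, b) with a ≥ 1 (shape–rate) is (a−1)/b = 75/10 ≈ 7.500.

λ̂_MAP = 7.500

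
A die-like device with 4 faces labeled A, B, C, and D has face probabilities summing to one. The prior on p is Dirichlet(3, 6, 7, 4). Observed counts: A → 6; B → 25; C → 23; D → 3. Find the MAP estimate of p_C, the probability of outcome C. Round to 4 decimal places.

The posterior is Dirichlet(αᵢ + nᵢ) = Dirichlet(9, 31, 30, 7).
For a Dirichlet(a₁,…,a_K) with all aᵢ > 1, the mode has j-th component (aⱼ − 1)/(Σaᵢ − K).
Here Σaᵢ = 77 and K = 4, so p_C = (30 − 1)/(77 − 4) = 29/73 ≈ 0.3973.

MAP estimate of p_C = 0.3973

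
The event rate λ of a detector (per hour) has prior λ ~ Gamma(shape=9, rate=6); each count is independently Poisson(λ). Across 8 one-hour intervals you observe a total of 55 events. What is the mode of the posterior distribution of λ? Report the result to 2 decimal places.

λ̂_MAP = 4.50

Σxᵢ = 55, n = 8.
Posterior ∝ λ^8e^(−6λ) · λ^55e^(−8λ) = λ^63e^(−14λ), i.e. Gamma(shape=64, rate=14).
The mode of a Gamma(a, b) with a ≥ 1 (shape–rate) is (a−1)/b = 63/14 ≈ 4.50.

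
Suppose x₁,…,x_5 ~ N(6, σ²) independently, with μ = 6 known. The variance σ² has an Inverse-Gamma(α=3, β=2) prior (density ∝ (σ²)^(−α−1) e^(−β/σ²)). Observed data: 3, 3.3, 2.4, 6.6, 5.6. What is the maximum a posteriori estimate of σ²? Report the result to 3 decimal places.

Sum of squared deviations about the known mean: SS = (3−6)² + (3.3−6)² + (2.4−6)² + (6.6−6)² + (5.6−6)² = 29.77.
The Normal likelihood contributes (σ²)^(−n/2) exp(−SS/(2σ²)), so the posterior is Inverse-Gamma(α + n/2, β + SS/2) = Inverse-Gamma(5.5, 16.885).
The mode of Inverse-Gamma(a, b) is b/(a+1) = 16.885/6.5 ≈ 2.598.

σ̂²_MAP = 2.598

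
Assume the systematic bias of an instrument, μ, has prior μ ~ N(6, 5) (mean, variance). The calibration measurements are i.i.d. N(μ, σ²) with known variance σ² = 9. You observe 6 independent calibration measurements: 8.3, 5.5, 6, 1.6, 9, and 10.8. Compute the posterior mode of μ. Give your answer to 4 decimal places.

μ̂_MAP = 6.6667

n = 6; x̄ = (8.3 + 5.5 + 6 + 1.6 + 9 + 10.8)/6 = 41.2/6 = 103/15 ≈ 6.8667.
For a Normal prior and Normal likelihood with known variance, the posterior is Normal; its mode equals its mean, the precision-weighted average.
Prior precision 1/σ₀² = 1/5 = 0.2; data precision n/σ² = 6/9 = 2/3.
μ̂ = (0.2·6 + (2/3)·(103/15)) / (0.2 + 2/3) = (52/9)/(13/15) = 20/3 ≈ 6.6667.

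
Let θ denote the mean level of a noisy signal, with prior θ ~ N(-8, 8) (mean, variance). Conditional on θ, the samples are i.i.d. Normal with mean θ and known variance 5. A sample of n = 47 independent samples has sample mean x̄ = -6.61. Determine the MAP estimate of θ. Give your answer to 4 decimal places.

θ̂_MAP = -6.6282

n = 47, x̄ = -6.61.
For a Normal prior and Normal likelihood with known variance, the posterior is Normal; its mode equals its mean, the precision-weighted average.
Prior precision 1/σ₀² = 1/8 = 0.125; data precision n/σ² = 47/5 = 9.4.
θ̂ = (0.125·(-8) + 9.4·(-6.61)) / (0.125 + 9.4) = (-63.134)/9.525 = -63134/9525 ≈ -6.6282.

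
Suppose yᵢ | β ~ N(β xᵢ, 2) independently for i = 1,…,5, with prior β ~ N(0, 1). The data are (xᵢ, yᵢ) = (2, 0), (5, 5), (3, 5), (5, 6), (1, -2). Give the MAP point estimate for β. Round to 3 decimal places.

β̂_MAP = 1.030

log p(β | y) = −Σ(yᵢ − βxᵢ)²/(2·2) − β²/(2·1) + const.
Setting the derivative to zero: Σxᵢ(yᵢ − βxᵢ)/2 − β/1 = 0, so β = Σxᵢyᵢ / (Σxᵢ² + σ²/τ²).
Σxᵢyᵢ = 2·0 + 5·5 + 3·5 + 5·6 + 1·(-2) = 68; Σxᵢ² = 64; σ²/τ² = 2.
β̂_MAP = 68 / (64 + 2) = 68/66 ≈ 1.030.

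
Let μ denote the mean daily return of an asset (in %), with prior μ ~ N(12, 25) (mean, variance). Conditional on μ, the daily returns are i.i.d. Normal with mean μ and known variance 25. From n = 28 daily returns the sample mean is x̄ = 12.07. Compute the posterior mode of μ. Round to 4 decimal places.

n = 28, x̄ = 12.07.
For a Normal prior and Normal likelihood with known variance, the posterior is Normal; its mode equals its mean, the precision-weighted average.
Prior precision 1/σ₀² = 1/25 = 0.04; data precision n/σ² = 28/25 = 1.12.
μ̂ = (0.04·12 + 1.12·12.07) / (0.04 + 1.12) = 13.9984/1.16 = 8749/725 ≈ 12.0676.

μ̂_MAP = 12.0676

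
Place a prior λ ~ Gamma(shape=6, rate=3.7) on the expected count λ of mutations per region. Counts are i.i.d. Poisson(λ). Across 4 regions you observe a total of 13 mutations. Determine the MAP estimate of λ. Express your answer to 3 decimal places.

Σxᵢ = 13, n = 4.
Posterior ∝ λ^5e^(−3.7λ) · λ^13e^(−4λ) = λ^18e^(−7.7λ), i.e. Gamma(shape=19, rate=7.7).
The mode of a Gamma(a, b) with a ≥ 1 (shape–rate) is (a−1)/b = 18/7.7 ≈ 2.338.

λ̂_MAP = 2.338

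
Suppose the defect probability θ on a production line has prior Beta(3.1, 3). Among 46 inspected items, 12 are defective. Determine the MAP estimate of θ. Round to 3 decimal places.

Prior: Beta(3.1, 3).
Data: 12 successes in 46 trials. The binomial likelihood contributes θ^12(1−θ)^34, so the posterior is Beta(3.1+12, 3+34) = Beta(15.1, 37).
For Beta(a, b) with a, b > 1 the mode is (a−1)/(a+b−2) = 14.1/50.1 ≈ 0.281.

θ̂_MAP = 0.281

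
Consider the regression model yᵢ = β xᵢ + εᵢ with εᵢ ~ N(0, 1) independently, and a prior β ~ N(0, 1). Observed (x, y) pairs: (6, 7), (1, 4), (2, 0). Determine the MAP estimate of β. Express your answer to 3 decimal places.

β̂_MAP = 1.095

log p(β | y) = −Σ(yᵢ − βxᵢ)²/(2·1) − β²/(2·1) + const.
Setting the derivative to zero: Σxᵢ(yᵢ − βxᵢ)/1 − β/1 = 0, so β = Σxᵢyᵢ / (Σxᵢ² + σ²/τ²).
Σxᵢyᵢ = 6·7 + 1·4 + 2·0 = 46; Σxᵢ² = 41; σ²/τ² = 1.
β̂_MAP = 46 / (41 + 1) = 46/42 ≈ 1.095.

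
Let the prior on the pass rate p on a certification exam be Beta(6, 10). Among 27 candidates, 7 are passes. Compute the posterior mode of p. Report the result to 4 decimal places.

Prior: Beta(6, 10).
Data: 7 successes in 27 trials. The binomial likelihood contributes p^7(1−p)^20, so the posterior is Beta(6+7, 10+20) = Beta(13, 30).
For Beta(a, b) with a, b > 1 the mode is (a−1)/(a+b−2) = 12/41 ≈ 0.2927.

p̂_MAP = 0.2927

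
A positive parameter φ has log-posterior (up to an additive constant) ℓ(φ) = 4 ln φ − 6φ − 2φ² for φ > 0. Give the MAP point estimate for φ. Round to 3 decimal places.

ℓ'(φ) = 4/φ − 6 − 4φ. Setting this to zero and multiplying by φ: 4φ² + 6φ − 4 = 0.
φ = (−6 + √(6² + 4·4·4)) / (2·4) = (−6 + √100) / 8 = (−6 + 10)/8 = 1/2.
ℓ''(φ) = −4/φ² − 4 < 0, confirming a maximum.

φ̂_MAP = 0.500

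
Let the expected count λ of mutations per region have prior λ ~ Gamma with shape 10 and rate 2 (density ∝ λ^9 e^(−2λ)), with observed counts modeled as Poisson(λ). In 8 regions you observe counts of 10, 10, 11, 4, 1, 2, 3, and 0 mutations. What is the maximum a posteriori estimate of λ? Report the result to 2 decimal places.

Σxᵢ = 10+10+11+4+1+2+3+0 = 41, with n = 8.
Posterior ∝ λ^9e^(−2λ) · λ^41e^(−8λ) = λ^50e^(−10λ), i.e. Gamma(shape=51, rate=10).
The mode of a Gamma(a, b) with a ≥ 1 (shape–rate) is (a−1)/b = 50/10 ≈ 5.00.

λ̂_MAP = 5.00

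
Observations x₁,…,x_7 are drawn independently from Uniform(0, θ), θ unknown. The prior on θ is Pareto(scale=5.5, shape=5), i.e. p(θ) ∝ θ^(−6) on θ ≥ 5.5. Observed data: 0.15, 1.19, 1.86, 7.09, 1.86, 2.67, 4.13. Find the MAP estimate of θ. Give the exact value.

The Uniform(0, θ) likelihood is θ^(−n) for θ ≥ max(xᵢ), zero otherwise. Here max(xᵢ) = 7.09.
Posterior ∝ θ^(−6) · θ^(−7) = θ^(−13) on θ ≥ max(5.5, 7.09) = 7.09.
This density is strictly decreasing in θ, so the posterior mode lies at the lower boundary of the support.

θ̂_MAP = 7.09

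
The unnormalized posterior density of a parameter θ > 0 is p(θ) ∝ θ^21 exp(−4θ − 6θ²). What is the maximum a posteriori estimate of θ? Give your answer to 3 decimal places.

θ̂_MAP = 1.167

ℓ'(θ) = 21/θ − 4 − 12θ. Setting this to zero and multiplying by θ: 12θ² + 4θ − 21 = 0.
θ = (−4 + √(4² + 4·12·21)) / (2·12) = (−4 + √1024) / 24 = (−4 + 32)/24 = 7/6.
ℓ''(θ) = −21/θ² − 12 < 0, confirming a maximum.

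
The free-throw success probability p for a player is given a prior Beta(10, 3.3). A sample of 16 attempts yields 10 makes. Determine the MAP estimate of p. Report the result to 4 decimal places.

Prior: Beta(10, 3.3).
Data: 10 successes in 16 trials. The binomial likelihood contributes p^10(1−p)^6, so the posterior is Beta(10+10, 3.3+6) = Beta(20, 9.3).
For Beta(a, b) with a, b > 1 the mode is (a−1)/(a+b−2) = 19/27.3 ≈ 0.6960.

p̂_MAP = 0.6960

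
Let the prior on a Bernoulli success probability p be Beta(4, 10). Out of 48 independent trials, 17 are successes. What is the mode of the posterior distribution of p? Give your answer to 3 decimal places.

Prior: Beta(4, 10).
Data: 17 successes in 48 trials. The binomial likelihood contributes p^17(1−p)^31, so the posterior is Beta(4+17, 10+31) = Beta(21, 41).
For Beta(a, b) with a, b > 1 the mode is (a−1)/(a+b−2) = 20/60 ≈ 0.333.

p̂_MAP = 0.333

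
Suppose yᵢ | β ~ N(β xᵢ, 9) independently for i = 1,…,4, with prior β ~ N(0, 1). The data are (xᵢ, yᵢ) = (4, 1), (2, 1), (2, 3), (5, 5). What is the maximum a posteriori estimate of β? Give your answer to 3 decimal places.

log p(β | y) = −Σ(yᵢ − βxᵢ)²/(2·9) − β²/(2·1) + const.
Setting the derivative to zero: Σxᵢ(yᵢ − βxᵢ)/9 − β/1 = 0, so β = Σxᵢyᵢ / (Σxᵢ² + σ²/τ²).
Σxᵢyᵢ = 4·1 + 2·1 + 2·3 + 5·5 = 37; Σxᵢ² = 49; σ²/τ² = 9.
β̂_MAP = 37 / (49 + 9) = 37/58 ≈ 0.638.

β̂_MAP = 0.638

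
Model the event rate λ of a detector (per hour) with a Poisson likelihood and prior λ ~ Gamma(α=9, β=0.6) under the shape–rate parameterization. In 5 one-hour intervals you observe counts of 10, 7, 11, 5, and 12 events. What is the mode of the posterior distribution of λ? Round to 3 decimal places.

λ̂_MAP = 9.464

Σxᵢ = 10+7+11+5+12 = 45, with n = 5.
Posterior ∝ λ^8e^(−0.6λ) · λ^45e^(−5λ) = λ^53e^(−5.6λ), i.e. Gamma(shape=54, rate=5.6).
The mode of a Gamma(a, b) with a ≥ 1 (shape–rate) is (a−1)/b = 53/5.6 ≈ 9.464.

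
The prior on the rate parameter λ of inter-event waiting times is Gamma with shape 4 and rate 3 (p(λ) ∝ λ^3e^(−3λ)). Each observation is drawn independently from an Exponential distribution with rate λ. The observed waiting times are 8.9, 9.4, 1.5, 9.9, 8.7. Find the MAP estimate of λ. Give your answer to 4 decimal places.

λ̂_MAP = 0.1932

The Exponential(rate=λ) likelihood is ∝ λ^n e^(−λΣtᵢ). Here n = 5 and Σtᵢ = 8.9 + 9.4 + 1.5 + 9.9 + 8.7 = 38.4.
Posterior ∝ λ^3e^(−3λ) · λ^5e^(−38.4λ) = λ^8e^(−41.4λ), i.e. Gamma(9, 41.4).
Mode = (a−1)/b = 8/41.4 ≈ 0.1932.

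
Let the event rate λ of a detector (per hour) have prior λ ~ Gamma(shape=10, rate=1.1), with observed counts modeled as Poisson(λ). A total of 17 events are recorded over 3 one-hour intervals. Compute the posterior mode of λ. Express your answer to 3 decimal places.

λ̂_MAP = 6.341

Σxᵢ = 17, n = 3.
Posterior ∝ λ^9e^(−1.1λ) · λ^17e^(−3λ) = λ^26e^(−4.1λ), i.e. Gamma(shape=27, rate=4.1).
The mode of a Gamma(a, b) with a ≥ 1 (shape–rate) is (a−1)/b = 26/4.1 ≈ 6.341.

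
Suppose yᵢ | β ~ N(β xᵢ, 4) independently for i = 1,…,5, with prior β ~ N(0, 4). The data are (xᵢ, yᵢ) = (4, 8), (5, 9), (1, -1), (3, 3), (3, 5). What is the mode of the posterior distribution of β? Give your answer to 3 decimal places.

β̂_MAP = 1.639

log p(β | y) = −Σ(yᵢ − βxᵢ)²/(2·4) − β²/(2·4) + const.
Setting the derivative to zero: Σxᵢ(yᵢ − βxᵢ)/4 − β/4 = 0, so β = Σxᵢyᵢ / (Σxᵢ² + σ²/τ²).
Σxᵢyᵢ = 4·8 + 5·9 + 1·(-1) + 3·3 + 3·5 = 100; Σxᵢ² = 60; σ²/τ² = 1.
β̂_MAP = 100 / (60 + 1) = 100/61 ≈ 1.639.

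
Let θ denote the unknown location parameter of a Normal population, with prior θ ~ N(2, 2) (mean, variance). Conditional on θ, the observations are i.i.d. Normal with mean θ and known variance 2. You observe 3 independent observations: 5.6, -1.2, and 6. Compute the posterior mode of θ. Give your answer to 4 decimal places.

n = 3; x̄ = (5.6 + (-1.2) + 6)/3 = 10.4/3 = 52/15 ≈ 3.4667.
For a Normal prior and Normal likelihood with known variance, the posterior is Normal; its mode equals its mean, the precision-weighted average.
Prior precision 1/σ₀² = 1/2 = 0.5; data precision n/σ² = 3/2 = 1.5.
θ̂ = (0.5·2 + 1.5·(52/15)) / (0.5 + 1.5) = 6.2/2 = 3.1000.

θ̂_MAP = 3.1000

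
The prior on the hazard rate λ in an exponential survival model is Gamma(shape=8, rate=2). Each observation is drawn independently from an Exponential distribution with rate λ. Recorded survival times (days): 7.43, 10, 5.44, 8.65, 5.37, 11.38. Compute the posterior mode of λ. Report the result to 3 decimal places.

The Exponential(rate=λ) likelihood is ∝ λ^n e^(−λΣtᵢ). Here n = 6 and Σtᵢ = 7.43 + 10 + 5.44 + 8.65 + 5.37 + 11.38 = 48.27.
Posterior ∝ λ^7e^(−2λ) · λ^6e^(−48.27λ) = λ^13e^(−50.27λ), i.e. Gamma(14, 50.27).
Mode = (a−1)/b = 13/50.27 ≈ 0.259.

λ̂_MAP = 0.259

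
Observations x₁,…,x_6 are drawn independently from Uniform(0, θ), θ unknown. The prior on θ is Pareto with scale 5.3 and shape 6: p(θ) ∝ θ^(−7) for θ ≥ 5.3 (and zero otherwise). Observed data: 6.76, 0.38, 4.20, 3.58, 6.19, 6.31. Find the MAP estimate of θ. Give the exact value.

θ̂_MAP = 6.76

The Uniform(0, θ) likelihood is θ^(−n) for θ ≥ max(xᵢ), zero otherwise. Here max(xᵢ) = 6.76.
Posterior ∝ θ^(−7) · θ^(−6) = θ^(−13) on θ ≥ max(5.3, 6.76) = 6.76.
This density is strictly decreasing in θ, so the posterior mode lies at the lower boundary of the support.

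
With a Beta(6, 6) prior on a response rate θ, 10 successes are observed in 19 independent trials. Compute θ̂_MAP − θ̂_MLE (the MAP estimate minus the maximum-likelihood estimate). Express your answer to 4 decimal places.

Posterior is Beta(16, 15); MAP = (16−1)/(31−2) = 15/29 ≈ 0.51724.
MLE ignores the prior: θ̂_MLE = k/n = 10/19 ≈ 0.52632.
Difference = 15/29 − 10/19 = -5/551 ≈ -0.0091.

MAP − MLE = -0.0091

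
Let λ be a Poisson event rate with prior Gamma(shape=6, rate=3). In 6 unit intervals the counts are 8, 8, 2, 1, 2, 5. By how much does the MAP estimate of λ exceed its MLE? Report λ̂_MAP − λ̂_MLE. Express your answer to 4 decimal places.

MAP − MLE = -0.8889

Σxᵢ = 26. Posterior is Gamma(32, 9); MAP = (32−1)/9 = 31/9 ≈ 3.44444.
MLE = x̄ = 26/6 ≈ 4.33333.
Difference = 31/9 − 26/6 = -8/9 ≈ -0.8889.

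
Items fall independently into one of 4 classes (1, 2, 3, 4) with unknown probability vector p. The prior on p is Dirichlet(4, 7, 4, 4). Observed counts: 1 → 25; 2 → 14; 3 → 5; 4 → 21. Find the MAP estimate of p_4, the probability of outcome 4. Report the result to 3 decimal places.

The posterior is Dirichlet(αᵢ + nᵢ) = Dirichlet(29, 21, 9, 25).
For a Dirichlet(a₁,…,a_K) with all aᵢ > 1, the mode has j-th component (aⱼ − 1)/(Σaᵢ − K).
Here Σaᵢ = 84 and K = 4, so p_4 = (25 − 1)/(84 − 4) = 24/80 ≈ 0.300.

MAP estimate: 0.300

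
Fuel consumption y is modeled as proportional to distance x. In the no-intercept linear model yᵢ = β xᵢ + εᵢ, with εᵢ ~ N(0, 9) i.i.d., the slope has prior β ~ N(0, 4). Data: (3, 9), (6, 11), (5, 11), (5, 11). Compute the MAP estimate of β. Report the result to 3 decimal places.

β̂_MAP = 2.087

log p(β | y) = −Σ(yᵢ − βxᵢ)²/(2·9) − β²/(2·4) + const.
Setting the derivative to zero: Σxᵢ(yᵢ − βxᵢ)/9 − β/4 = 0, so β = Σxᵢyᵢ / (Σxᵢ² + σ²/τ²).
Σxᵢyᵢ = 3·9 + 6·11 + 5·11 + 5·11 = 203; Σxᵢ² = 95; σ²/τ² = 2.25.
β̂_MAP = 203 / (95 + 2.25) = 203/97.25 ≈ 2.087.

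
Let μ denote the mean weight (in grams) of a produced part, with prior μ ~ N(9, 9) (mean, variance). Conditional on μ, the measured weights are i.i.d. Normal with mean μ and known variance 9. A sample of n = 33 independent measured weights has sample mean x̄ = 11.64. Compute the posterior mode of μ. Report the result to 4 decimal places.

n = 33, x̄ = 11.64.
For a Normal prior and Normal likelihood with known variance, the posterior is Normal; its mode equals its mean, the precision-weighted average.
Prior precision 1/σ₀² = 1/9; data precision n/σ² = 33/9 = 11/3.
μ̂ = ((1/9)·9 + (11/3)·11.64) / (1/9 + 11/3) = 43.68/(34/9) = 4914/425 ≈ 11.5624.

μ̂_MAP = 11.5624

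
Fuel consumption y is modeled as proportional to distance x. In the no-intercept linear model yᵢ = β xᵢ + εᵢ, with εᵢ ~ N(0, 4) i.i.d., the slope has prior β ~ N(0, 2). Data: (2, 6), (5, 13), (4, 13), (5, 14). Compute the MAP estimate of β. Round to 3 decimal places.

β̂_MAP = 2.764

log p(β | y) = −Σ(yᵢ − βxᵢ)²/(2·4) − β²/(2·2) + const.
Setting the derivative to zero: Σxᵢ(yᵢ − βxᵢ)/4 − β/2 = 0, so β = Σxᵢyᵢ / (Σxᵢ² + σ²/τ²).
Σxᵢyᵢ = 2·6 + 5·13 + 4·13 + 5·14 = 199; Σxᵢ² = 70; σ²/τ² = 2.
β̂_MAP = 199 / (70 + 2) = 199/72 ≈ 2.764.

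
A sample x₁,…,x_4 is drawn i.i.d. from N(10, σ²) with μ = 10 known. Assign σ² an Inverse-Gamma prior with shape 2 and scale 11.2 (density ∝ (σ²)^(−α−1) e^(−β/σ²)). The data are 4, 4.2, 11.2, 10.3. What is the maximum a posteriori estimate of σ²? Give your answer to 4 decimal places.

Sum of squared deviations about the known mean: SS = (4−10)² + (4.2−10)² + (11.2−10)² + (10.3−10)² = 71.17.
The Normal likelihood contributes (σ²)^(−n/2) exp(−SS/(2σ²)), so the posterior is Inverse-Gamma(α + n/2, β + SS/2) = Inverse-Gamma(4, 46.785).
The mode of Inverse-Gamma(a, b) is b/(a+1) = 46.785/5 ≈ 9.3570.

σ̂²_MAP = 9.3570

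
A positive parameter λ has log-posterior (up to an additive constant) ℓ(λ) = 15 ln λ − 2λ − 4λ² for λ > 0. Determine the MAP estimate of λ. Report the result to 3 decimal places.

λ̂_MAP = 1.250

ℓ'(λ) = 15/λ − 2 − 8λ. Setting this to zero and multiplying by λ: 8λ² + 2λ − 15 = 0.
λ = (−2 + √(2² + 4·8·15)) / (2·8) = (−2 + √484) / 16 = (−2 + 22)/16 = 5/4.
ℓ''(λ) = −15/λ² − 8 < 0, confirming a maximum.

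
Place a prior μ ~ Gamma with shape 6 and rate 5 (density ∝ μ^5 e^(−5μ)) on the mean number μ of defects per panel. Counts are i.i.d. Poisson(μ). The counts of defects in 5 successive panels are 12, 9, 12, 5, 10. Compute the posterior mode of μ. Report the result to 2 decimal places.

Σxᵢ = 12+9+12+5+10 = 48, with n = 5.
Posterior ∝ μ^5e^(−5μ) · μ^48e^(−5μ) = μ^53e^(−10μ), i.e. Gamma(shape=54, rate=10).
The mode of a Gamma(a, b) with a ≥ 1 (shape–rate) is (a−1)/b = 53/10 ≈ 5.30.

μ̂_MAP = 5.30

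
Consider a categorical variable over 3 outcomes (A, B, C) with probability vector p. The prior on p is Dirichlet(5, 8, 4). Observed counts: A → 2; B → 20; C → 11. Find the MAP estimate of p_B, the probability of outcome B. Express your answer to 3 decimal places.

The posterior is Dirichlet(αᵢ + nᵢ) = Dirichlet(7, 28, 15).
For a Dirichlet(a₁,…,a_K) with all aᵢ > 1, the mode has j-th component (aⱼ − 1)/(Σaᵢ − K).
Here Σaᵢ = 50 and K = 3, so p_B = (28 − 1)/(50 − 3) = 27/47 ≈ 0.574.

MAP estimate of p_B = 0.574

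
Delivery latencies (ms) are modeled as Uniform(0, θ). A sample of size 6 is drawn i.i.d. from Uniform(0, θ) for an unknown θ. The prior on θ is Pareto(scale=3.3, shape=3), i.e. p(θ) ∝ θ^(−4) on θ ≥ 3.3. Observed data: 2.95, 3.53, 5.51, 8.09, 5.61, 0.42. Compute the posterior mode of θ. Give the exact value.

The Uniform(0, θ) likelihood is θ^(−n) for θ ≥ max(xᵢ), zero otherwise. Here max(xᵢ) = 8.09.
Posterior ∝ θ^(−4) · θ^(−6) = θ^(−10) on θ ≥ max(3.3, 8.09) = 8.09.
This density is strictly decreasing in θ, so the posterior mode lies at the lower boundary of the support.

θ̂_MAP = 8.09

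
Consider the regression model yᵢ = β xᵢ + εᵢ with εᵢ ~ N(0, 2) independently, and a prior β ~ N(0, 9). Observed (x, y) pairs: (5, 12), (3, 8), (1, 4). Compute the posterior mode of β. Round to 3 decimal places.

log p(β | y) = −Σ(yᵢ − βxᵢ)²/(2·2) − β²/(2·9) + const.
Setting the derivative to zero: Σxᵢ(yᵢ − βxᵢ)/2 − β/9 = 0, so β = Σxᵢyᵢ / (Σxᵢ² + σ²/τ²).
Σxᵢyᵢ = 5·12 + 3·8 + 1·4 = 88; Σxᵢ² = 35; σ²/τ² = 2/9.
β̂_MAP = 88 / (35 + 2/9) = 88/(317/9) = 792/317 ≈ 2.498.

β̂_MAP = 2.498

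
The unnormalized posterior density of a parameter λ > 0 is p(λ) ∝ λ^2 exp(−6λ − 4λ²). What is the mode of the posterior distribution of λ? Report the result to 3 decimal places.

ℓ'(λ) = 2/λ − 6 − 8λ. Setting this to zero and multiplying by λ: 8λ² + 6λ − 2 = 0.
λ = (−6 + √(6² + 4·8·2)) / (2·8) = (−6 + √100) / 16 = (−6 + 10)/16 = 1/4.
ℓ''(λ) = −2/λ² − 8 < 0, confirming a maximum.

λ̂_MAP = 0.250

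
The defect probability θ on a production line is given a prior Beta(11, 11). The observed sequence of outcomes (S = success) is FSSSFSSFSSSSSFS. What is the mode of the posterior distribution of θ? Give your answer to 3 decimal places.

θ̂_MAP = 0.600

Prior: Beta(11, 11).
Data: 11 successes in 15 trials (from the sequence). The binomial likelihood contributes θ^11(1−θ)^4, so the posterior is Beta(11+11, 11+4) = Beta(22, 15).
For Beta(a, b) with a, b > 1 the mode is (a−1)/(a+b−2) = 21/35 ≈ 0.600.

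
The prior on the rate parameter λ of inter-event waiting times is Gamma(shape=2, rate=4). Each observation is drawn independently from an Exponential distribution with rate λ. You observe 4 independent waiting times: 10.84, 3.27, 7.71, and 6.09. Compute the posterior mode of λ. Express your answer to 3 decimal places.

λ̂_MAP = 0.157

The Exponential(rate=λ) likelihood is ∝ λ^n e^(−λΣtᵢ). Here n = 4 and Σtᵢ = 10.84 + 3.27 + 7.71 + 6.09 = 27.91.
Posterior ∝ λe^(−4λ) · λ^4e^(−27.91λ) = λ^5e^(−31.91λ), i.e. Gamma(6, 31.91).
Mode = (a−1)/b = 5/31.91 ≈ 0.157.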